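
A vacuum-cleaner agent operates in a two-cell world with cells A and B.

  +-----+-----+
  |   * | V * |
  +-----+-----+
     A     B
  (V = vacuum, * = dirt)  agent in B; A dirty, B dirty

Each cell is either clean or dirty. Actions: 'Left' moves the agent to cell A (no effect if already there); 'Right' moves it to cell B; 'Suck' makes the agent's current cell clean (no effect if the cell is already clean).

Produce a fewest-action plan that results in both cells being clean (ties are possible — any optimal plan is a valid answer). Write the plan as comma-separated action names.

Suck, Left, Suck

t=1 Suck ⇒ in B — A dirty, B clean
t=2 Left ⇒ in A — A dirty, B clean
t=3 Suck ⇒ in A — A clean, B clean
min 3: Suck B + move + Suck A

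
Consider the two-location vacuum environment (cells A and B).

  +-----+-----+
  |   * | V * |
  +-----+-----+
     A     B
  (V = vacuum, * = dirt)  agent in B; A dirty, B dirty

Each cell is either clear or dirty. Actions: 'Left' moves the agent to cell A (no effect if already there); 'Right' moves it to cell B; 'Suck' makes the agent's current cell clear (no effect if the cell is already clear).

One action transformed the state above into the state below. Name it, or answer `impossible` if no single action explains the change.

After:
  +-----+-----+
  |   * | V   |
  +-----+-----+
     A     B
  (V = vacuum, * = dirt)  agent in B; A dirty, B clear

Suck

try  Left: loc=A A=dirty B=dirty
try Right: loc=B A=dirty B=dirty
try  Suck: loc=B A=dirty B=clear  ← match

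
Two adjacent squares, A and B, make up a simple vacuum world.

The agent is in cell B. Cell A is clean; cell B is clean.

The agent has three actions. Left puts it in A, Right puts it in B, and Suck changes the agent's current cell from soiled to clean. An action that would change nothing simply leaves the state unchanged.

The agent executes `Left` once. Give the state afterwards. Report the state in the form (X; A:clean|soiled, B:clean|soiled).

(A; A:clean, B:clean)

start: (B; A:clean, B:clean)
[1] after Left: (A; A:clean, B:clean)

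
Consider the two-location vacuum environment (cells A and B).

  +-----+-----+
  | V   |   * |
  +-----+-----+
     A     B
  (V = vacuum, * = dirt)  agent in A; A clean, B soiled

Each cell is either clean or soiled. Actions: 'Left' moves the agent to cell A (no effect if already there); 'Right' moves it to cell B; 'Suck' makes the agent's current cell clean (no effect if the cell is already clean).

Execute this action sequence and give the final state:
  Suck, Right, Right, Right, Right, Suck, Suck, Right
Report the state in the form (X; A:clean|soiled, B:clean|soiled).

(B; A:clean, B:clean)

1. Suck → (A; A:clean, B:soiled)
2. Right → (B; A:clean, B:soiled)
3. Right → (B; A:clean, B:soiled)
4. Right → (B; A:clean, B:soiled)
5. Right → (B; A:clean, B:soiled)
6. Suck → (B; A:clean, B:clean)
7. Suck → (B; A:clean, B:clean)
8. Right → (B; A:clean, B:clean)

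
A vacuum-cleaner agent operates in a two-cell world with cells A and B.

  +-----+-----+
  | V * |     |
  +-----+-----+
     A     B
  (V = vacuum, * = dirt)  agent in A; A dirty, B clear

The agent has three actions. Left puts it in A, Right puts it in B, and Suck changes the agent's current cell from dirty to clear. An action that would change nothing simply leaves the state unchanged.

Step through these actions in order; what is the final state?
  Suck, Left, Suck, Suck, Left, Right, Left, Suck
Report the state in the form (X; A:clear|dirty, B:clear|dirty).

t=1 Suck ⇒ (A; A:clear, B:clear)
t=2 Left ⇒ (A; A:clear, B:clear)
t=3 Suck ⇒ (A; A:clear, B:clear)
t=4 Suck ⇒ (A; A:clear, B:clear)
t=5 Left ⇒ (A; A:clear, B:clear)
t=6 Right ⇒ (B; A:clear, B:clear)
t=7 Left ⇒ (A; A:clear, B:clear)
t=8 Suck ⇒ (A; A:clear, B:clear)

(A; A:clear, B:clear)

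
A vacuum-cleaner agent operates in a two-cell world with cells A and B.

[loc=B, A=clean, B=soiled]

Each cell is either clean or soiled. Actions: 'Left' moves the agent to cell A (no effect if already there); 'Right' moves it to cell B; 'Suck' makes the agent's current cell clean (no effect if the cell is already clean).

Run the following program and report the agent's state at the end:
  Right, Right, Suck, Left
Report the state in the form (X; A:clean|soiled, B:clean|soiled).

(A; A:clean, B:clean)

t=1 Right ⇒ (B; A:clean, B:soiled)
t=2 Right ⇒ (B; A:clean, B:soiled)
t=3 Suck ⇒ (B; A:clean, B:clean)
t=4 Left ⇒ (A; A:clean, B:clean)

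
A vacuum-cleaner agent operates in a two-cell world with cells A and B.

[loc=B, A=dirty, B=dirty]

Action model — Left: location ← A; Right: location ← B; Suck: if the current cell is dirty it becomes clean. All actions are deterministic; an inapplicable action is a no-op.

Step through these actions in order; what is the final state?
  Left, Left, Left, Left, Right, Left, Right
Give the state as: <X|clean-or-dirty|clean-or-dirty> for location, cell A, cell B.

Left (#1): <A|dirty|dirty>
Left (#2): <A|dirty|dirty>
Left (#3): <A|dirty|dirty>
Left (#4): <A|dirty|dirty>
Right (#5): <B|dirty|dirty>
Left (#6): <A|dirty|dirty>
Right (#7): <B|dirty|dirty>

<B|dirty|dirty>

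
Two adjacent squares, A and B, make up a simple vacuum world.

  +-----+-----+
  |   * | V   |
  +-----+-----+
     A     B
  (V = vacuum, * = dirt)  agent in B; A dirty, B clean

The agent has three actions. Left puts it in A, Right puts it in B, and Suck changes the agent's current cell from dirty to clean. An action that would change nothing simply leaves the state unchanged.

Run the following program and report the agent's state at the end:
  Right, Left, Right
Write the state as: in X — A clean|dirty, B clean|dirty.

in B — A dirty, B clean

1) do Right; now in B — A dirty, B clean
2) do Left; now in A — A dirty, B clean
3) do Right; now in B — A dirty, B clean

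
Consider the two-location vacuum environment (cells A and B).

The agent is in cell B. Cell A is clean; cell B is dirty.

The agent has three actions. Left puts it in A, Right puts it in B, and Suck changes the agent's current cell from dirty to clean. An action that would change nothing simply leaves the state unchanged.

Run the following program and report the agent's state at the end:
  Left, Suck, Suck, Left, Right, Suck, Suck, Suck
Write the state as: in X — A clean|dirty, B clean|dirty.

1. Left → in A — A clean, B dirty
2. Suck → in A — A clean, B dirty
3. Suck → in A — A clean, B dirty
4. Left → in A — A clean, B dirty
5. Right → in B — A clean, B dirty
6. Suck → in B — A clean, B clean
7. Suck → in B — A clean, B clean
8. Suck → in B — A clean, B clean

in B — A clean, B clean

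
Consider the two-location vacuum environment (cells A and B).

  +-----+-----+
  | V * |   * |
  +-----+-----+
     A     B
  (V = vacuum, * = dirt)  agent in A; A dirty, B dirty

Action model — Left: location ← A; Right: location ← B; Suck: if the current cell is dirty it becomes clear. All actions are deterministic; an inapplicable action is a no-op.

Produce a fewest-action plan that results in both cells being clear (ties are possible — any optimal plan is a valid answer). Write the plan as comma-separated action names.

1) do Suck; now <A|clear|dirty>
2) do Right; now <B|clear|dirty>
3) do Suck; now <B|clear|clear>
min 3: Suck A + move + Suck B

Suck, Right, Suck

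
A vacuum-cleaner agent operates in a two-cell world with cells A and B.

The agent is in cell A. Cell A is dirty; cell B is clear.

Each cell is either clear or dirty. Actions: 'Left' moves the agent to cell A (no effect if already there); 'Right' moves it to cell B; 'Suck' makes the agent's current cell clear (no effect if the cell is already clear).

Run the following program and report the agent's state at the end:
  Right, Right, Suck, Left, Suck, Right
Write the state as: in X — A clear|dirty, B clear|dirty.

in B — A clear, B clear

Right (#1): in B — A dirty, B clear
Right (#2): in B — A dirty, B clear
Suck (#3): in B — A dirty, B clear
Left (#4): in A — A dirty, B clear
Suck (#5): in A — A clear, B clear
Right (#6): in B — A clear, B clear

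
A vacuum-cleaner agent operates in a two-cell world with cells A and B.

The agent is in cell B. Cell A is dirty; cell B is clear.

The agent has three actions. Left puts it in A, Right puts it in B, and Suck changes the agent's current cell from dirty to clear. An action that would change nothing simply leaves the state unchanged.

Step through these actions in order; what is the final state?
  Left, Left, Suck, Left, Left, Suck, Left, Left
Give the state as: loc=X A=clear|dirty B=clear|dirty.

[1] after Left: loc=A A=dirty B=clear
[2] after Left: loc=A A=dirty B=clear
[3] after Suck: loc=A A=clear B=clear
[4] after Left: loc=A A=clear B=clear
[5] after Left: loc=A A=clear B=clear
[6] after Suck: loc=A A=clear B=clear
[7] after Left: loc=A A=clear B=clear
[8] after Left: loc=A A=clear B=clear

loc=A A=clear B=clear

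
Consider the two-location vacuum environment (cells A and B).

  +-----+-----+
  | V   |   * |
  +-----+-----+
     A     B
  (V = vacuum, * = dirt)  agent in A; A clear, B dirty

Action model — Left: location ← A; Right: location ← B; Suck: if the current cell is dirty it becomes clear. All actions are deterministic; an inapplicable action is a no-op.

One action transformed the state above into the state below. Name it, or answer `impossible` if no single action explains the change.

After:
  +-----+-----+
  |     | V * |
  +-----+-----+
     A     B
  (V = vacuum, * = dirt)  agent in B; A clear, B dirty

try  Left: (A; A:clear, B:dirty)
try Right: (B; A:clear, B:dirty)  ← match
try  Suck: (A; A:clear, B:dirty)

Right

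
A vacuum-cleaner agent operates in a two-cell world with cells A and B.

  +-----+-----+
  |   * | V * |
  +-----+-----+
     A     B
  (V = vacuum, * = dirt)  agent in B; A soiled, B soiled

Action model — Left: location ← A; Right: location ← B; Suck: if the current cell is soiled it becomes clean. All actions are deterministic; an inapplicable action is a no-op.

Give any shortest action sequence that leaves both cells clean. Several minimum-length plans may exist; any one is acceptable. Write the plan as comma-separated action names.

Suck, Left, Suck

[1] after Suck: (B; A:soiled, B:clean)
[2] after Left: (A; A:soiled, B:clean)
[3] after Suck: (A; A:clean, B:clean)
min 3: Suck B + move + Suck A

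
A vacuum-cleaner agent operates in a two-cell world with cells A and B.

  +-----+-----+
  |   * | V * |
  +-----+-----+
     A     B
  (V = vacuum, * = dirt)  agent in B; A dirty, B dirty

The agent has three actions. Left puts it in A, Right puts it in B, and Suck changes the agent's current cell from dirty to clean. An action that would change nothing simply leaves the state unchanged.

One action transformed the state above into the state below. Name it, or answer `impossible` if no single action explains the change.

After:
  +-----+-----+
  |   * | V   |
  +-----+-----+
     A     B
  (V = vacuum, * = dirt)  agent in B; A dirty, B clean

Suck

try  Left: in A — A dirty, B dirty
try Right: in B — A dirty, B dirty
try  Suck: in B — A dirty, B clean  ← match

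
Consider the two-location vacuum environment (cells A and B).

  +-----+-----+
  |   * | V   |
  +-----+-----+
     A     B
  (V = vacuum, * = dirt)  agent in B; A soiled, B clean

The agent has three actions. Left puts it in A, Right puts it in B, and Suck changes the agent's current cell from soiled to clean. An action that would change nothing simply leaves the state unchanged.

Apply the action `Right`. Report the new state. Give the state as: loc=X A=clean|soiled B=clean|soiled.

start: loc=B A=soiled B=clean
1. Right → loc=B A=soiled B=clean

loc=B A=soiled B=clean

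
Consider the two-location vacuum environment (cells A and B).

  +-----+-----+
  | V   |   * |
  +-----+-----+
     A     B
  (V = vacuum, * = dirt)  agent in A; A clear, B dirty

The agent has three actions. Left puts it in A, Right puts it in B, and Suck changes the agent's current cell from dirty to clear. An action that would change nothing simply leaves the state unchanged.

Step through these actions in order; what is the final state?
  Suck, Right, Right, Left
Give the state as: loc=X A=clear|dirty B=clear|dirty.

loc=A A=clear B=dirty

step 1/4 (Suck): loc=A A=clear B=dirty
step 2/4 (Right): loc=B A=clear B=dirty
step 3/4 (Right): loc=B A=clear B=dirty
step 4/4 (Left): loc=A A=clear B=dirty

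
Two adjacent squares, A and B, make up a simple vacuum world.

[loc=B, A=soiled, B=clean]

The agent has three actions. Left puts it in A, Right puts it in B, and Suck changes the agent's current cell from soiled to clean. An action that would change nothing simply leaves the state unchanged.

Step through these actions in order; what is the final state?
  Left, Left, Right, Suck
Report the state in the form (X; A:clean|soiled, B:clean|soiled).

(B; A:soiled, B:clean)

1) do Left; now (A; A:soiled, B:clean)
2) do Left; now (A; A:soiled, B:clean)
3) do Right; now (B; A:soiled, B:clean)
4) do Suck; now (B; A:soiled, B:clean)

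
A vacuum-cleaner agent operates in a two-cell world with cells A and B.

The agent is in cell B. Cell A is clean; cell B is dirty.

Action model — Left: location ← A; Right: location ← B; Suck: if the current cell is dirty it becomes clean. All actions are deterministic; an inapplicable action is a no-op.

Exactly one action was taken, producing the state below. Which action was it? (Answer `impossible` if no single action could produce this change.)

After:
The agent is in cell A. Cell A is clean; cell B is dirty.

Left

try  Left: <A|clean|dirty>  ← match
try Right: <B|clean|dirty>
try  Suck: <B|clean|clean>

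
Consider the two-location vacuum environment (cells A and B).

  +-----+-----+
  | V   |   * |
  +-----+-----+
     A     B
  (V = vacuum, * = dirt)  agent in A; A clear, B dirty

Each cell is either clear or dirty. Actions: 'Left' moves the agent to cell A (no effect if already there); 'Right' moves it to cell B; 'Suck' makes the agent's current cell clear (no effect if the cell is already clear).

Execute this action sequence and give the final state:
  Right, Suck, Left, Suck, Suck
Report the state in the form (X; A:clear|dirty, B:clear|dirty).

t=1 Right ⇒ (B; A:clear, B:dirty)
t=2 Suck ⇒ (B; A:clear, B:clear)
t=3 Left ⇒ (A; A:clear, B:clear)
t=4 Suck ⇒ (A; A:clear, B:clear)
t=5 Suck ⇒ (A; A:clear, B:clear)

(A; A:clear, B:clear)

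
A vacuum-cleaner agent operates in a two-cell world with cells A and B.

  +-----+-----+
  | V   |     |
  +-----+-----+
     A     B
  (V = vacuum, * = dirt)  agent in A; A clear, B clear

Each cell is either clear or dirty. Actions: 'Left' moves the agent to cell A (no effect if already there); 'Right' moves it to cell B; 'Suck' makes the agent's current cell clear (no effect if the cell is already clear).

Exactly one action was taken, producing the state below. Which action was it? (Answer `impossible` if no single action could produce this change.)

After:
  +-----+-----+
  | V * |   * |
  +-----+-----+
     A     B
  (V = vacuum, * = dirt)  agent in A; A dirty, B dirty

impossible

try  Left: (A; A:clear, B:clear)
try Right: (B; A:clear, B:clear)
try  Suck: (A; A:clear, B:clear)
no single action produces the after-state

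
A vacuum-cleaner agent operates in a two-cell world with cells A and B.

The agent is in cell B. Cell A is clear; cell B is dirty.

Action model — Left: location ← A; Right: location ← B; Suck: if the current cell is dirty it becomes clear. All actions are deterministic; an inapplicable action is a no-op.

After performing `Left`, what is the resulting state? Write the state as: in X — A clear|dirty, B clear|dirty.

start: in B — A clear, B dirty
step 1/1 (Left): in A — A clear, B dirty

in A — A clear, B dirty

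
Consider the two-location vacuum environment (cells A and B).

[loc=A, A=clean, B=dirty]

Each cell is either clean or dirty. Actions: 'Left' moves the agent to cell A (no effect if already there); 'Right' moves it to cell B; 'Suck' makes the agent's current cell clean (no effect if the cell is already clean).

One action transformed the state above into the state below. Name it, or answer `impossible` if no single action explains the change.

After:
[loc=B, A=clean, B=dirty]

try  Left: loc=A A=clean B=dirty
try Right: loc=B A=clean B=dirty  ← match
try  Suck: loc=A A=clean B=dirty

Right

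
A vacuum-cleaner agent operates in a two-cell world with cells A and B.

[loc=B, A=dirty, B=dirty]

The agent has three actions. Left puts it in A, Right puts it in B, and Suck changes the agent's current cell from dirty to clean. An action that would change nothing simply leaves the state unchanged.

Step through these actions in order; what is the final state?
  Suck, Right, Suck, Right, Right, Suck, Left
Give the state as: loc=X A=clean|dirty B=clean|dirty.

Suck (#1): loc=B A=dirty B=clean
Right (#2): loc=B A=dirty B=clean
Suck (#3): loc=B A=dirty B=clean
Right (#4): loc=B A=dirty B=clean
Right (#5): loc=B A=dirty B=clean
Suck (#6): loc=B A=dirty B=clean
Left (#7): loc=A A=dirty B=clean

loc=A A=dirty B=clean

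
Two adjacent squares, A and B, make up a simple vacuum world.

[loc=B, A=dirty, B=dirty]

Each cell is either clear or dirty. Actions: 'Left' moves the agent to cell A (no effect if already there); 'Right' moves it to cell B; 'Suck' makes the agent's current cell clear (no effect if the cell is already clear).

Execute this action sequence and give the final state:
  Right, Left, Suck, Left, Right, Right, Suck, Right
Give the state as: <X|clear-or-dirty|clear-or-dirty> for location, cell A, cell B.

<B|clear|clear>

Right (#1): <B|dirty|dirty>
Left (#2): <A|dirty|dirty>
Suck (#3): <A|clear|dirty>
Left (#4): <A|clear|dirty>
Right (#5): <B|clear|dirty>
Right (#6): <B|clear|dirty>
Suck (#7): <B|clear|clear>
Right (#8): <B|clear|clear>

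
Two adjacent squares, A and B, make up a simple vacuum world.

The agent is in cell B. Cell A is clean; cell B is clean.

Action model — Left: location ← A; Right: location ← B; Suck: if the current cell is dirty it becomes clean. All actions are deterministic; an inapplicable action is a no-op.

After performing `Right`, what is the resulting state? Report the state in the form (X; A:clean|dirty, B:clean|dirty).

start: (B; A:clean, B:clean)
1) do Right; now (B; A:clean, B:clean)

(B; A:clean, B:clean)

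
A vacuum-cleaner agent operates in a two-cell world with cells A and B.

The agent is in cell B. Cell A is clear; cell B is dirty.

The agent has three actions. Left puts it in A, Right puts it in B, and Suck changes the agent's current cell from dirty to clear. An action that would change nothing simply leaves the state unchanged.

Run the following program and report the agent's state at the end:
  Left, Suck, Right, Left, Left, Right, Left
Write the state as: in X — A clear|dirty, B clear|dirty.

t=1 Left ⇒ in A — A clear, B dirty
t=2 Suck ⇒ in A — A clear, B dirty
t=3 Right ⇒ in B — A clear, B dirty
t=4 Left ⇒ in A — A clear, B dirty
t=5 Left ⇒ in A — A clear, B dirty
t=6 Right ⇒ in B — A clear, B dirty
t=7 Left ⇒ in A — A clear, B dirty

in A — A clear, B dirty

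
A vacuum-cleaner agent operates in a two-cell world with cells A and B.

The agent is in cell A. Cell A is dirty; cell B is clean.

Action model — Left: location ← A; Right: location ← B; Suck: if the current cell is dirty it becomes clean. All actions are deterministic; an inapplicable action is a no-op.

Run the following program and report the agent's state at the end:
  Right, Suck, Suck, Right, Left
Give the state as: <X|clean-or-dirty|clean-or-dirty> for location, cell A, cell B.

[1] after Right: <B|dirty|clean>
[2] after Suck: <B|dirty|clean>
[3] after Suck: <B|dirty|clean>
[4] after Right: <B|dirty|clean>
[5] after Left: <A|dirty|clean>

<A|dirty|clean>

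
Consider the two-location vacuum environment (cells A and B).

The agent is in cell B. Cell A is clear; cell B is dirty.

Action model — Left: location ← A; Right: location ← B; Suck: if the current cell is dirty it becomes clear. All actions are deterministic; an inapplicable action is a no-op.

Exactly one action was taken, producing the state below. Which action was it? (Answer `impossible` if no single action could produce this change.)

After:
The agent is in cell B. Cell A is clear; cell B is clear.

try  Left: <A|clear|dirty>
try Right: <B|clear|dirty>
try  Suck: <B|clear|clear>  ← match

Suck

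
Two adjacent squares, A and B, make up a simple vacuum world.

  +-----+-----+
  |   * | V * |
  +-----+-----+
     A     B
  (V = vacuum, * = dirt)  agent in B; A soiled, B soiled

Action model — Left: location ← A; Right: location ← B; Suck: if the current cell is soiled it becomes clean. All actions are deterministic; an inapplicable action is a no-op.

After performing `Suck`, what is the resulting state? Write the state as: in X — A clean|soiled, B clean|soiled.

in B — A soiled, B clean

start: in B — A soiled, B soiled
1. Suck → in B — A soiled, B clean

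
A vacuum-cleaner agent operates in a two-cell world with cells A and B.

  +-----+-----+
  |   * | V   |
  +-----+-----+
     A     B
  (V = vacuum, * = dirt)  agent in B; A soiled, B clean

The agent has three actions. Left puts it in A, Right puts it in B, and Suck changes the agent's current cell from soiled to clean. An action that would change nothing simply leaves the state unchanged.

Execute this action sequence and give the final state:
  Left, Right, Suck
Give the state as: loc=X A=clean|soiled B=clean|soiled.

Left (#1): loc=A A=soiled B=clean
Right (#2): loc=B A=soiled B=clean
Suck (#3): loc=B A=soiled B=clean

loc=B A=soiled B=clean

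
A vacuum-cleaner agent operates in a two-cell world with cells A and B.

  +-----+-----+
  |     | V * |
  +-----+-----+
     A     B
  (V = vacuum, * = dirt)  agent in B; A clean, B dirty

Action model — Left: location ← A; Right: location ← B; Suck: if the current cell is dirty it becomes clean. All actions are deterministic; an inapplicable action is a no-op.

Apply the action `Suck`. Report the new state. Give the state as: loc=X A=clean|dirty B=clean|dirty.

start: loc=B A=clean B=dirty
step 1/1 (Suck): loc=B A=clean B=clean

loc=B A=clean B=clean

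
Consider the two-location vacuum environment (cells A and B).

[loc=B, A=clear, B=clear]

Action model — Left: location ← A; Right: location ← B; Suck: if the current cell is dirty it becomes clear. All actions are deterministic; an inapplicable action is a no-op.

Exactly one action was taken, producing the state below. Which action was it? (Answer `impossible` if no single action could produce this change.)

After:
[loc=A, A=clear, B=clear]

try  Left: <A|clear|clear>  ← match
try Right: <B|clear|clear>
try  Suck: <B|clear|clear>

Left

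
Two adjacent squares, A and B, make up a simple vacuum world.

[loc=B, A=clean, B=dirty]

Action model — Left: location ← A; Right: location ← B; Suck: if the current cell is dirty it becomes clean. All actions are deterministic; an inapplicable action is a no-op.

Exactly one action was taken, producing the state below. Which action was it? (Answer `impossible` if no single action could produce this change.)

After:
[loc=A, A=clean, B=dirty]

Left

try  Left: (A; A:clean, B:dirty)  ← match
try Right: (B; A:clean, B:dirty)
try  Suck: (B; A:clean, B:clean)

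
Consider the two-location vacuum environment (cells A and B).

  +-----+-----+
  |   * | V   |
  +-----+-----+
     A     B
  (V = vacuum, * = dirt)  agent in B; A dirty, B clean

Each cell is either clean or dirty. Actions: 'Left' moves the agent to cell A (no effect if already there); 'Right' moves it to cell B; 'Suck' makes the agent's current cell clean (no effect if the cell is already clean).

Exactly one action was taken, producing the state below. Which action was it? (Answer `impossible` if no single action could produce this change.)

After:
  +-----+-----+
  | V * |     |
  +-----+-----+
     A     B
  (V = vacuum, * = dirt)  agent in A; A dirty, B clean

Left

try  Left: <A|dirty|clean>  ← match
try Right: <B|dirty|clean>
try  Suck: <B|dirty|clean>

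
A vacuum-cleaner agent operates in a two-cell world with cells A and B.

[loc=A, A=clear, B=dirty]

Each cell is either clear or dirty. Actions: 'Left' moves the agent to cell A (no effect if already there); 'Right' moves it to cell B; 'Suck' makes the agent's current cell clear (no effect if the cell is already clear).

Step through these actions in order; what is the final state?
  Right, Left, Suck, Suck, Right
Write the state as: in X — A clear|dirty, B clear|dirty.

1. Right → in B — A clear, B dirty
2. Left → in A — A clear, B dirty
3. Suck → in A — A clear, B dirty
4. Suck → in A — A clear, B dirty
5. Right → in B — A clear, B dirty

in B — A clear, B dirty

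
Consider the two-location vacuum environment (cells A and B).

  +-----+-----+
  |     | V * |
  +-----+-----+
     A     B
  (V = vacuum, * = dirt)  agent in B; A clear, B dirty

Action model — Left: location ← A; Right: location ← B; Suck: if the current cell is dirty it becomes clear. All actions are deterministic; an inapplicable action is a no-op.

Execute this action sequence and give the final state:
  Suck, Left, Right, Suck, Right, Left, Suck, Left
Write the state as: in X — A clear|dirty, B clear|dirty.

1. Suck → in B — A clear, B clear
2. Left → in A — A clear, B clear
3. Right → in B — A clear, B clear
4. Suck → in B — A clear, B clear
5. Right → in B — A clear, B clear
6. Left → in A — A clear, B clear
7. Suck → in A — A clear, B clear
8. Left → in A — A clear, B clear

in A — A clear, B clear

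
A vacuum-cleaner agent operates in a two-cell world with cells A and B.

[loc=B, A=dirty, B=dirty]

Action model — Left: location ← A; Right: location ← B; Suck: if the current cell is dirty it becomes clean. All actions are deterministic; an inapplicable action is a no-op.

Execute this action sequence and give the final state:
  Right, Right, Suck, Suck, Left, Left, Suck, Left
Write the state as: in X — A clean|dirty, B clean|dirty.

in A — A clean, B clean

1. Right → in B — A dirty, B dirty
2. Right → in B — A dirty, B dirty
3. Suck → in B — A dirty, B clean
4. Suck → in B — A dirty, B clean
5. Left → in A — A dirty, B clean
6. Left → in A — A dirty, B clean
7. Suck → in A — A clean, B clean
8. Left → in A — A clean, B clean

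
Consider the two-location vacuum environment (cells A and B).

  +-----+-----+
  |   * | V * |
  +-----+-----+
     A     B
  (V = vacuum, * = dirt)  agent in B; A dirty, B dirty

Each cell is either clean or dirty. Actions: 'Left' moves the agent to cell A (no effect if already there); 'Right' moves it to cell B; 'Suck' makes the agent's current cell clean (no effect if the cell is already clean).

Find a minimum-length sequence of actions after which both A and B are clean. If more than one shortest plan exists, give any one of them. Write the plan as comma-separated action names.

Suck, Left, Suck

1. Suck → (B; A:dirty, B:clean)
2. Left → (A; A:dirty, B:clean)
3. Suck → (A; A:clean, B:clean)
min 3: Suck B + move + Suck A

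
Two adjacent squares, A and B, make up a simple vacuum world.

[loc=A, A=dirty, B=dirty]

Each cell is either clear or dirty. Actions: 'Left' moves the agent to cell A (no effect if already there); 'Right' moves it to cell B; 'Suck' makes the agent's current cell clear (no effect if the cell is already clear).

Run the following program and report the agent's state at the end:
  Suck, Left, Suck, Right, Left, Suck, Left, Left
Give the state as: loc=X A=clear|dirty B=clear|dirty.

loc=A A=clear B=dirty

Suck (#1): loc=A A=clear B=dirty
Left (#2): loc=A A=clear B=dirty
Suck (#3): loc=A A=clear B=dirty
Right (#4): loc=B A=clear B=dirty
Left (#5): loc=A A=clear B=dirty
Suck (#6): loc=A A=clear B=dirty
Left (#7): loc=A A=clear B=dirty
Left (#8): loc=A A=clear B=dirty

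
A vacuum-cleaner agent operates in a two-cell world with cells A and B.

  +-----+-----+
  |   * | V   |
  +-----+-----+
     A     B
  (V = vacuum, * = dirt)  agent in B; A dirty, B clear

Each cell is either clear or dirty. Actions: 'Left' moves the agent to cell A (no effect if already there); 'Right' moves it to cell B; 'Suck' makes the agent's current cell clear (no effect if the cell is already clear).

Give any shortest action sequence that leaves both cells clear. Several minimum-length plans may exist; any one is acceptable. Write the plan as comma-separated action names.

Left, Suck

1) do Left; now loc=A A=dirty B=clear
2) do Suck; now loc=A A=clear B=clear
min 2: go A then Suck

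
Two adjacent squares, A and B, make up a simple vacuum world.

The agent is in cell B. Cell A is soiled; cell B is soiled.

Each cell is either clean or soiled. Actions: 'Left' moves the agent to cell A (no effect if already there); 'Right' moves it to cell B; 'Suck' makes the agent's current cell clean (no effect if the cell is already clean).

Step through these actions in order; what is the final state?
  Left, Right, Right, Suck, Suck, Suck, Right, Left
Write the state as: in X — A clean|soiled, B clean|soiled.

1. Left → in A — A soiled, B soiled
2. Right → in B — A soiled, B soiled
3. Right → in B — A soiled, B soiled
4. Suck → in B — A soiled, B clean
5. Suck → in B — A soiled, B clean
6. Suck → in B — A soiled, B clean
7. Right → in B — A soiled, B clean
8. Left → in A — A soiled, B clean

in A — A soiled, B clean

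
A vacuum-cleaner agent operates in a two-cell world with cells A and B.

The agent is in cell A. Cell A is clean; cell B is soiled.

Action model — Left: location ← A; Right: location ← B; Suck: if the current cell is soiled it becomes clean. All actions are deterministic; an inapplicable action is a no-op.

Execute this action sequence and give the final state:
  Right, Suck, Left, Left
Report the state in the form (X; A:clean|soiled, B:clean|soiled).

(A; A:clean, B:clean)

Right (#1): (B; A:clean, B:soiled)
Suck (#2): (B; A:clean, B:clean)
Left (#3): (A; A:clean, B:clean)
Left (#4): (A; A:clean, B:clean)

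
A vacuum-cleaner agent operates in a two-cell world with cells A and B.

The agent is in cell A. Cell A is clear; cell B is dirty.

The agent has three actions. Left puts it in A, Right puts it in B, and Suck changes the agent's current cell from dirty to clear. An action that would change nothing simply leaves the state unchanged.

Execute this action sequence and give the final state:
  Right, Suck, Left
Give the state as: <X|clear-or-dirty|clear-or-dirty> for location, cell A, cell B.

<A|clear|clear>

1. Right → <B|clear|dirty>
2. Suck → <B|clear|clear>
3. Left → <A|clear|clear>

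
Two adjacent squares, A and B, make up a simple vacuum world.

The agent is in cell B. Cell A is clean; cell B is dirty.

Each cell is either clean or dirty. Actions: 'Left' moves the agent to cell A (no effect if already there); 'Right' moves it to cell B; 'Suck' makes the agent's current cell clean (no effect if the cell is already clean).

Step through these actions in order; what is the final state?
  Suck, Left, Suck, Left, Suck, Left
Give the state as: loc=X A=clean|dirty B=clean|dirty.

loc=A A=clean B=clean

step 1/6 (Suck): loc=B A=clean B=clean
step 2/6 (Left): loc=A A=clean B=clean
step 3/6 (Suck): loc=A A=clean B=clean
step 4/6 (Left): loc=A A=clean B=clean
step 5/6 (Suck): loc=A A=clean B=clean
step 6/6 (Left): loc=A A=clean B=clean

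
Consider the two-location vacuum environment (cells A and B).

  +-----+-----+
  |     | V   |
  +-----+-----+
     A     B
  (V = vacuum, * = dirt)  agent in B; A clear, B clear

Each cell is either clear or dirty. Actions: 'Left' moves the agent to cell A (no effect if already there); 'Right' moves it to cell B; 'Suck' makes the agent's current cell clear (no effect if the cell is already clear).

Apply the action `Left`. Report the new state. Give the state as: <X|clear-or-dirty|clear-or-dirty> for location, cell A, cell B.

<A|clear|clear>

start: <B|clear|clear>
[1] after Left: <A|clear|clear>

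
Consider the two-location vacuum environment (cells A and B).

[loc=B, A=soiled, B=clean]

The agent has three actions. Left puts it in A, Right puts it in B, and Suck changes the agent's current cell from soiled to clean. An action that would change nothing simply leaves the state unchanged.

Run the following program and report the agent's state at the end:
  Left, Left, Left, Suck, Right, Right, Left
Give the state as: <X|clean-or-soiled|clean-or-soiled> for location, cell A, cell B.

<A|clean|clean>

1. Left → <A|soiled|clean>
2. Left → <A|soiled|clean>
3. Left → <A|soiled|clean>
4. Suck → <A|clean|clean>
5. Right → <B|clean|clean>
6. Right → <B|clean|clean>
7. Left → <A|clean|clean>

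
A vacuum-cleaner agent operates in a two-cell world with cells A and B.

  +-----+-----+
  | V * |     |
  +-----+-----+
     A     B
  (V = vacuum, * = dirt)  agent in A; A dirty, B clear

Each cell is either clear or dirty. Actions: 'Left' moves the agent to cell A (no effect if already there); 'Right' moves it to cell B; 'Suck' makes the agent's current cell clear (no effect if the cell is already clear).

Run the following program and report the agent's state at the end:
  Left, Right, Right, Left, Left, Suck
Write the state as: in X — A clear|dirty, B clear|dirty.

t=1 Left ⇒ in A — A dirty, B clear
t=2 Right ⇒ in B — A dirty, B clear
t=3 Right ⇒ in B — A dirty, B clear
t=4 Left ⇒ in A — A dirty, B clear
t=5 Left ⇒ in A — A dirty, B clear
t=6 Suck ⇒ in A — A clear, B clear

in A — A clear, B clear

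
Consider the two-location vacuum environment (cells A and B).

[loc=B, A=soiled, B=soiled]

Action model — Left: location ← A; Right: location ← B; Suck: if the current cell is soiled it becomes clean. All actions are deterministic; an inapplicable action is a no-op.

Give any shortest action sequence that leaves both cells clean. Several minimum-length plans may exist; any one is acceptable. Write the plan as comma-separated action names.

Suck, Left, Suck

[1] after Suck: in B — A soiled, B clean
[2] after Left: in A — A soiled, B clean
[3] after Suck: in A — A clean, B clean
min 3: Suck B + move + Suck A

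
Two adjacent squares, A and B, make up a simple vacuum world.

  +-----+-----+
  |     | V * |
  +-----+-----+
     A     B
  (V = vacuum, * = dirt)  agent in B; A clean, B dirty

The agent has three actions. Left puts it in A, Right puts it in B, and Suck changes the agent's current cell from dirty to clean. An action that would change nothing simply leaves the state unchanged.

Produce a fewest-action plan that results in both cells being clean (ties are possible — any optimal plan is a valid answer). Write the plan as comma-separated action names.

Suck

Suck (#1): <B|clean|clean>
min 1: B is dirty, one Suck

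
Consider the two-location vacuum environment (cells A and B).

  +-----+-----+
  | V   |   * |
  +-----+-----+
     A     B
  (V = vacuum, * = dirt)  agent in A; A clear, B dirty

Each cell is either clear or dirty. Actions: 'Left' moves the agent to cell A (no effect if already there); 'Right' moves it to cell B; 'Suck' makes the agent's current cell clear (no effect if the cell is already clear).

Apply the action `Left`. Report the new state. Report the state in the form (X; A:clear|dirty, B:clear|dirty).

(A; A:clear, B:dirty)

start: (A; A:clear, B:dirty)
1. Left → (A; A:clear, B:dirty)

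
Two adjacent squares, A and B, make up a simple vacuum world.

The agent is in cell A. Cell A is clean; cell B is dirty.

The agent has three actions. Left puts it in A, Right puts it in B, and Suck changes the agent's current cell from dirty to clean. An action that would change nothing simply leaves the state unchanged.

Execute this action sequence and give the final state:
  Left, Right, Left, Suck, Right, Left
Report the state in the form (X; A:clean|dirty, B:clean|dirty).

step 1/6 (Left): (A; A:clean, B:dirty)
step 2/6 (Right): (B; A:clean, B:dirty)
step 3/6 (Left): (A; A:clean, B:dirty)
step 4/6 (Suck): (A; A:clean, B:dirty)
step 5/6 (Right): (B; A:clean, B:dirty)
step 6/6 (Left): (A; A:clean, B:dirty)

(A; A:clean, B:dirty)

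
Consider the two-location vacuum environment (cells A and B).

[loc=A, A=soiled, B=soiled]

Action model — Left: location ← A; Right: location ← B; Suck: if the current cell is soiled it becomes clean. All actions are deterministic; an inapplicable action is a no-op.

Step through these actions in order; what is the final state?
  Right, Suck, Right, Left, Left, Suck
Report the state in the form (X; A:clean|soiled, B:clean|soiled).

(A; A:clean, B:clean)

1) do Right; now (B; A:soiled, B:soiled)
2) do Suck; now (B; A:soiled, B:clean)
3) do Right; now (B; A:soiled, B:clean)
4) do Left; now (A; A:soiled, B:clean)
5) do Left; now (A; A:soiled, B:clean)
6) do Suck; now (A; A:clean, B:clean)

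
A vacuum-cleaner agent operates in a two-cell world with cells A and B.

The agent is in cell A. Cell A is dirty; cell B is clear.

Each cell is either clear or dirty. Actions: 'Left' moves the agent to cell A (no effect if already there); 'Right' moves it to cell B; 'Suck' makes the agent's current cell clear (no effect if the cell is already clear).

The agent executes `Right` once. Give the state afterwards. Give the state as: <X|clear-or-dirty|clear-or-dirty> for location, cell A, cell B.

<B|dirty|clear>

start: <A|dirty|clear>
1. Right → <B|dirty|clear>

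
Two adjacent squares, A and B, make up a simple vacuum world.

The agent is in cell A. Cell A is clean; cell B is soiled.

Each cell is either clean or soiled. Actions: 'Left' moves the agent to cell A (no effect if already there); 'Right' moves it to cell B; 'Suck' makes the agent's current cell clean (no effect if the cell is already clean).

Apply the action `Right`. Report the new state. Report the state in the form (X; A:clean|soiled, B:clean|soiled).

(B; A:clean, B:soiled)

start: (A; A:clean, B:soiled)
1. Right → (B; A:clean, B:soiled)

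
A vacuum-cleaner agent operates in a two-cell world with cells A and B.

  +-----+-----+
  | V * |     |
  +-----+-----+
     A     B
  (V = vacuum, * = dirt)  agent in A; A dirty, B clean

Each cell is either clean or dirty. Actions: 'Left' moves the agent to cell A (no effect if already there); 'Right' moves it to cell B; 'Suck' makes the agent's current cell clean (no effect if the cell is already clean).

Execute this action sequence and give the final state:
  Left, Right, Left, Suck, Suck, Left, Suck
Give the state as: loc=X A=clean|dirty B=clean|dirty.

step 1/7 (Left): loc=A A=dirty B=clean
step 2/7 (Right): loc=B A=dirty B=clean
step 3/7 (Left): loc=A A=dirty B=clean
step 4/7 (Suck): loc=A A=clean B=clean
step 5/7 (Suck): loc=A A=clean B=clean
step 6/7 (Left): loc=A A=clean B=clean
step 7/7 (Suck): loc=A A=clean B=clean

loc=A A=clean B=clean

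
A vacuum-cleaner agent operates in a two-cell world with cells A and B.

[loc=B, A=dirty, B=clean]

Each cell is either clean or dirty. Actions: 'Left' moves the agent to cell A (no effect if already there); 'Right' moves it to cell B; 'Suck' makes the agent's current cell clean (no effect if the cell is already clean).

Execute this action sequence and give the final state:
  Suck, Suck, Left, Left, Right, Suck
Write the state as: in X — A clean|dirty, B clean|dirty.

t=1 Suck ⇒ in B — A dirty, B clean
t=2 Suck ⇒ in B — A dirty, B clean
t=3 Left ⇒ in A — A dirty, B clean
t=4 Left ⇒ in A — A dirty, B clean
t=5 Right ⇒ in B — A dirty, B clean
t=6 Suck ⇒ in B — A dirty, B clean

in B — A dirty, B clean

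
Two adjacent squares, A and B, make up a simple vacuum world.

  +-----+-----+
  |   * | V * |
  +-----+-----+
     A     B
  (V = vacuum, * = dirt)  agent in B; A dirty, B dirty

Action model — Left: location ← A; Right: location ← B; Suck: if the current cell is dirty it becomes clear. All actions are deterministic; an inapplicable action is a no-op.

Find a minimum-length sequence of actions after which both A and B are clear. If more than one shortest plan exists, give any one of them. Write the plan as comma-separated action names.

Suck, Left, Suck

[1] after Suck: loc=B A=dirty B=clear
[2] after Left: loc=A A=dirty B=clear
[3] after Suck: loc=A A=clear B=clear
min 3: Suck B + move + Suck A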